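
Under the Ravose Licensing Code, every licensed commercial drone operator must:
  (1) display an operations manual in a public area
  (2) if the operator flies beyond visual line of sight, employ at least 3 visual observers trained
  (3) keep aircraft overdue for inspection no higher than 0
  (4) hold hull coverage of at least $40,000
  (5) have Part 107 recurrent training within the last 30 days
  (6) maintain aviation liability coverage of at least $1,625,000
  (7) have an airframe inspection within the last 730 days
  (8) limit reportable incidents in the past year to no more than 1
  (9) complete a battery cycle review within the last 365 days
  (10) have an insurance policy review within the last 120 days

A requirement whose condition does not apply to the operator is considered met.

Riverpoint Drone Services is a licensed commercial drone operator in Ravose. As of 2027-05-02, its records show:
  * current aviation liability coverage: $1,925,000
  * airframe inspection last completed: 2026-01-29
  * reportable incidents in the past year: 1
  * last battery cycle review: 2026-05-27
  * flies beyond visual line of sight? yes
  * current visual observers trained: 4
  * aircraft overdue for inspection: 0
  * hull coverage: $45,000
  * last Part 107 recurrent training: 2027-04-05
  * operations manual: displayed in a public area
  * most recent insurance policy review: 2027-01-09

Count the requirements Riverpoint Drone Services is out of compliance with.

1. operations manual present → met
2. condition 'flies beyond visual line of sight' holds; visual observers trained 4 ≥ 3 → met
3. aircraft overdue for inspection 0 ≤ 0 → met
4. hull coverage $45,000 ≥ $40,000 → met
5. Part 107 recurrent training 27 days ago vs limit 30 → met
6. aviation liability coverage $1,925,000 ≥ $1,625,000 → met
7. airframe inspection 458 days ago vs limit 730 → met
8. reportable incidents in the past year 1 ≤ 1 → met
9. battery cycle review 340 days ago vs limit 365 → met
10. insurance policy review 113 days ago vs limit 120 → met
Not met: 0 of 10

0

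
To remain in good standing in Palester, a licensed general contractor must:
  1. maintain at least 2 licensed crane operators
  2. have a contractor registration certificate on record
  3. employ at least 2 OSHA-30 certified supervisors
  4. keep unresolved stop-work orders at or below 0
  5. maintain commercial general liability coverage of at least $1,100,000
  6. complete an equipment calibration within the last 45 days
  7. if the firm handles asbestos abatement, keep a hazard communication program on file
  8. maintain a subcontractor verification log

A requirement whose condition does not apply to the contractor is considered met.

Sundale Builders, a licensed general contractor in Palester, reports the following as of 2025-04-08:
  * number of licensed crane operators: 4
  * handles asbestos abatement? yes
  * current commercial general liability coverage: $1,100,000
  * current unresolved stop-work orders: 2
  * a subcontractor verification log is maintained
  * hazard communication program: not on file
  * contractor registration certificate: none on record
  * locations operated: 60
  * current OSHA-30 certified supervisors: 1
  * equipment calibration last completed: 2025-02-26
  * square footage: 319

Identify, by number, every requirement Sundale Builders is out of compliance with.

2, 3, 4, 7

1. licensed crane operators 4 ≥ 2 → met
2. contractor registration certificate absent → not met
3. OSHA-30 certified supervisors 1 < 2 → not met
4. unresolved stop-work orders 2 > 0 → not met
5. commercial general liability coverage $1,100,000 ≥ $1,100,000 → met
6. equipment calibration 41 days ago vs limit 45 → met
7. condition 'handles asbestos abatement' holds; hazard communication program absent → not met
8. subcontractor verification log present → met
Not met: 2, 3, 4, 7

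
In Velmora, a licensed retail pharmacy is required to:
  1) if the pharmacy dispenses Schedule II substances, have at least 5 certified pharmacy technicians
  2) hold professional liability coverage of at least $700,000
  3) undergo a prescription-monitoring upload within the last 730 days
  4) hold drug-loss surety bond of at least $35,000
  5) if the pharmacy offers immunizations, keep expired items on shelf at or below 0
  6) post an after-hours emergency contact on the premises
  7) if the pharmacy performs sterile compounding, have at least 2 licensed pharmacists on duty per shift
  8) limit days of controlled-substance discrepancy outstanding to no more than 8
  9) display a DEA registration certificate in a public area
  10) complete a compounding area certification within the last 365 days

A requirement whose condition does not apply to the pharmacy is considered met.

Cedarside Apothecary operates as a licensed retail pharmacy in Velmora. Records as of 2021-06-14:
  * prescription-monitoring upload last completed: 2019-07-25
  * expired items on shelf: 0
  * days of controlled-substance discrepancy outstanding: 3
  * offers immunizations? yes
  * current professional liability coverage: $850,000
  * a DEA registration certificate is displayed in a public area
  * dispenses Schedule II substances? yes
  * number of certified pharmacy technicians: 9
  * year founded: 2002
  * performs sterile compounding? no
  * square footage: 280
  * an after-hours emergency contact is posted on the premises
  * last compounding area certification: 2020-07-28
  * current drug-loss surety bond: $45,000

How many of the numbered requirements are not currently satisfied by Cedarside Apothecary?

0

1. condition 'dispenses Schedule II substances' holds; certified pharmacy technicians 9 ≥ 5 → met
2. professional liability coverage $850,000 ≥ $700,000 → met
3. prescription-monitoring upload 690 days ago vs limit 730 → met
4. drug-loss surety bond $45,000 ≥ $35,000 → met
5. condition 'offers immunizations' holds; expired items on shelf 0 ≤ 0 → met
6. after-hours emergency contact present → met
7. condition 'performs sterile compounding' does not hold → requirement n/a → met
8. days of controlled-substance discrepancy outstanding 3 ≤ 8 → met
9. DEA registration certificate present → met
10. compounding area certification 321 days ago vs limit 365 → met
Not met: 0 of 10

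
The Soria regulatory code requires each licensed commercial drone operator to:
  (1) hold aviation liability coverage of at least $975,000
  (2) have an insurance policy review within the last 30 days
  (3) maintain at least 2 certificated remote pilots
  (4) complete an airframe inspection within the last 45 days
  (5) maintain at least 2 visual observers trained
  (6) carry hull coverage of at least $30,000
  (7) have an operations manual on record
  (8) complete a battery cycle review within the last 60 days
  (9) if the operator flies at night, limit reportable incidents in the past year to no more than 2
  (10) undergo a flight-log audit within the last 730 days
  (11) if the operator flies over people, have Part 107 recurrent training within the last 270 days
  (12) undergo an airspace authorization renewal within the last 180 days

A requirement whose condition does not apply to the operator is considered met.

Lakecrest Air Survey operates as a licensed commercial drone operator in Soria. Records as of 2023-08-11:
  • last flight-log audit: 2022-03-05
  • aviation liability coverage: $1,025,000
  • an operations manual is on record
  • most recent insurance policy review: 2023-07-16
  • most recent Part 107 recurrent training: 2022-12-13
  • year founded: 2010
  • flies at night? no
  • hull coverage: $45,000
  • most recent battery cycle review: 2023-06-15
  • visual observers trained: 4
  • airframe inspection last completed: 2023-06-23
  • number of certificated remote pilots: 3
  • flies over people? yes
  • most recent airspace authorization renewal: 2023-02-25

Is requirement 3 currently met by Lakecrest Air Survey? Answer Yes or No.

Yes

3. certificated remote pilots 3 ≥ 2 → met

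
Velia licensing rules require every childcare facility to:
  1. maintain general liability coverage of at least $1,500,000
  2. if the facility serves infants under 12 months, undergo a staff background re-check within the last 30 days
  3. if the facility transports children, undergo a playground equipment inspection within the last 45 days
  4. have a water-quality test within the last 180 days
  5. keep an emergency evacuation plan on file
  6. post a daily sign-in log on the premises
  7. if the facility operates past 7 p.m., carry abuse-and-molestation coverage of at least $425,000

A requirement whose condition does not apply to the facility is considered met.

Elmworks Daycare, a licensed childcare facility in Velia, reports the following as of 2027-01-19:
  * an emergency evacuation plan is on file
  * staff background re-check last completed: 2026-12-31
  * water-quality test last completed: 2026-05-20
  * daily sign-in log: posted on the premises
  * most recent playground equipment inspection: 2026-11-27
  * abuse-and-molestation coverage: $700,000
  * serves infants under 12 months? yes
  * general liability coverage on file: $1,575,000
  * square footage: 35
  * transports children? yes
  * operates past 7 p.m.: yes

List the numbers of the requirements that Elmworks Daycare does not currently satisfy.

3, 4

1. general liability coverage $1,575,000 ≥ $1,500,000 → met
2. condition 'serves infants under 12 months' holds; staff background re-check 19 days ago vs limit 30 → met
3. condition 'transports children' holds; playground equipment inspection 53 days ago vs limit 45 → not met
4. water-quality test 244 days ago vs limit 180 → not met
5. emergency evacuation plan present → met
6. daily sign-in log present → met
7. condition 'operates past 7 p.m.' holds; abuse-and-molestation coverage $700,000 ≥ $425,000 → met
Not met: 3, 4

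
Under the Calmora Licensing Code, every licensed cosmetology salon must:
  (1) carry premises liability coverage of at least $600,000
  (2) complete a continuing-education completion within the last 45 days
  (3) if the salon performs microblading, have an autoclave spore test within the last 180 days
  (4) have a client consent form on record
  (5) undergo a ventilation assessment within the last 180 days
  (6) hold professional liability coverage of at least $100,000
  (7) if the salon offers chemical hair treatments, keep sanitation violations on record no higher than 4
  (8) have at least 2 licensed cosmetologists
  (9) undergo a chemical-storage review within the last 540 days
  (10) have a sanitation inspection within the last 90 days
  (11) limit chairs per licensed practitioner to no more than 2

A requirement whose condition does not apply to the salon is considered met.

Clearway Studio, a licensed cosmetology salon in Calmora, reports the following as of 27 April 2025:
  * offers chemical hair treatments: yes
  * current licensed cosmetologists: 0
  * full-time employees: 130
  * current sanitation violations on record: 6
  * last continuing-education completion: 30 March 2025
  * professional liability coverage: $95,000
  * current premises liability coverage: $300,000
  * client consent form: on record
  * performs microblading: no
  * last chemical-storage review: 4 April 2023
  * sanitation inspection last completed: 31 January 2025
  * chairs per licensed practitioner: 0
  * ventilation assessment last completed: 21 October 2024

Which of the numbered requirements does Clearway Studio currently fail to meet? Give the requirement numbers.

1. premises liability coverage $300,000 < $600,000 → not met
2. continuing-education completion 28 days ago vs limit 45 → met
3. condition 'performs microblading' does not hold → requirement n/a → met
4. client consent form present → met
5. ventilation assessment 188 days ago vs limit 180 → not met
6. professional liability coverage $95,000 < $100,000 → not met
7. condition 'offers chemical hair treatments' holds; sanitation violations on record 6 > 4 → not met
8. licensed cosmetologists 0 < 2 → not met
9. chemical-storage review 754 days ago vs limit 540 → not met
10. sanitation inspection 86 days ago vs limit 90 → met
11. chairs per licensed practitioner 0 ≤ 2 → met
Not met: 1, 5, 6, 7, 8, 9

1, 5, 6, 7, 8, 9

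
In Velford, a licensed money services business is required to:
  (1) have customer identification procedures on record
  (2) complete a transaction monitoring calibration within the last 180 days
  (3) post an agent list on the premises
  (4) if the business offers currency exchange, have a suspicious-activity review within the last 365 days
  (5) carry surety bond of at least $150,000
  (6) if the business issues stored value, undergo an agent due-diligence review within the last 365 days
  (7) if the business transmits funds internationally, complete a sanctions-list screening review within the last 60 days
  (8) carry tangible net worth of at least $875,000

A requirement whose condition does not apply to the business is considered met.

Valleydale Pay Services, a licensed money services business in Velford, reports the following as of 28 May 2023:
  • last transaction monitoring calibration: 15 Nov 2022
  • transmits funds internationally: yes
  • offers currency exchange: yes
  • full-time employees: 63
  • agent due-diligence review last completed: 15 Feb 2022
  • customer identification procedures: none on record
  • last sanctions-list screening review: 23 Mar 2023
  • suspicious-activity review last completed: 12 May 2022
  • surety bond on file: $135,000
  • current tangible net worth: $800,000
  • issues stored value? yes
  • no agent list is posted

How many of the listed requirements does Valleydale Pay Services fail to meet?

8

1. customer identification procedures absent → not met
2. transaction monitoring calibration 194 days ago vs limit 180 → not met
3. agent list absent → not met
4. condition 'offers currency exchange' holds; suspicious-activity review 381 days ago vs limit 365 → not met
5. surety bond $135,000 < $150,000 → not met
6. condition 'issues stored value' holds; agent due-diligence review 467 days ago vs limit 365 → not met
7. condition 'transmits funds internationally' holds; sanctions-list screening review 66 days ago vs limit 60 → not met
8. tangible net worth $800,000 < $875,000 → not met
Not met: 8 of 8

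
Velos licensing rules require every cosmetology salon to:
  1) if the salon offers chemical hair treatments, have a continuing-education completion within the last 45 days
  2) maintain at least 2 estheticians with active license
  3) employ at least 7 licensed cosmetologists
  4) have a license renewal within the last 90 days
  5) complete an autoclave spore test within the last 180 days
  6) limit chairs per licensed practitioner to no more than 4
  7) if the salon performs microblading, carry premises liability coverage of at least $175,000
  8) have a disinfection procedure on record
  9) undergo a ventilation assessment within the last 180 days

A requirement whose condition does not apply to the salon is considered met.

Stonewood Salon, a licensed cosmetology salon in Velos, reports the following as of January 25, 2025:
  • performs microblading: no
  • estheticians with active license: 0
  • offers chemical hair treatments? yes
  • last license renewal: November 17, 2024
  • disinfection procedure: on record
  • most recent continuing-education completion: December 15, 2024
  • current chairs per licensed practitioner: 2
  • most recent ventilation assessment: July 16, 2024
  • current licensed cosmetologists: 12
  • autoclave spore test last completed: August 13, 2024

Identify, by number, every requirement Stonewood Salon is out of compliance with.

1. condition 'offers chemical hair treatments' holds; continuing-education completion 41 days ago vs limit 45 → met
2. estheticians with active license 0 < 2 → not met
3. licensed cosmetologists 12 ≥ 7 → met
4. license renewal 69 days ago vs limit 90 → met
5. autoclave spore test 165 days ago vs limit 180 → met
6. chairs per licensed practitioner 2 ≤ 4 → met
7. condition 'performs microblading' does not hold → requirement n/a → met
8. disinfection procedure present → met
9. ventilation assessment 193 days ago vs limit 180 → not met
Not met: 2, 9

2, 9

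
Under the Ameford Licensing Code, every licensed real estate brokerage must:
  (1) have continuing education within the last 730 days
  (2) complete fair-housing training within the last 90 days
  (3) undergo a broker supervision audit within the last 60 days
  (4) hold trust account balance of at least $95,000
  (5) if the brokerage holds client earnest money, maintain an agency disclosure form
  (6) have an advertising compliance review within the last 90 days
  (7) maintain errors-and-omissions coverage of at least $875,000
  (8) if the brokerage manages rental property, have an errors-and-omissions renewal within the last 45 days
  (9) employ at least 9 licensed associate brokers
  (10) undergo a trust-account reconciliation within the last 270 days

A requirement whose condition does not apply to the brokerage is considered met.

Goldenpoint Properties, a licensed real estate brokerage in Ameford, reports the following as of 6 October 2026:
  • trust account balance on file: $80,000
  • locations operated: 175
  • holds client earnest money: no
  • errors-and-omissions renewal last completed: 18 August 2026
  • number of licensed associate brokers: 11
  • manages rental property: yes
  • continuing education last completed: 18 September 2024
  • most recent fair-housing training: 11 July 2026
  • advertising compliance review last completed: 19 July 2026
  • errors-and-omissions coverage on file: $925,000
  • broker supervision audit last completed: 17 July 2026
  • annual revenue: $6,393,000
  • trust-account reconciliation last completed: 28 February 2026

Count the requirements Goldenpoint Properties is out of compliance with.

4

1. continuing education 748 days ago vs limit 730 → not met
2. fair-housing training 87 days ago vs limit 90 → met
3. broker supervision audit 81 days ago vs limit 60 → not met
4. trust account balance $80,000 < $95,000 → not met
5. condition 'holds client earnest money' does not hold → requirement n/a → met
6. advertising compliance review 79 days ago vs limit 90 → met
7. errors-and-omissions coverage $925,000 ≥ $875,000 → met
8. condition 'manages rental property' holds; errors-and-omissions renewal 49 days ago vs limit 45 → not met
9. licensed associate brokers 11 ≥ 9 → met
10. trust-account reconciliation 220 days ago vs limit 270 → met
Not met: 4 of 10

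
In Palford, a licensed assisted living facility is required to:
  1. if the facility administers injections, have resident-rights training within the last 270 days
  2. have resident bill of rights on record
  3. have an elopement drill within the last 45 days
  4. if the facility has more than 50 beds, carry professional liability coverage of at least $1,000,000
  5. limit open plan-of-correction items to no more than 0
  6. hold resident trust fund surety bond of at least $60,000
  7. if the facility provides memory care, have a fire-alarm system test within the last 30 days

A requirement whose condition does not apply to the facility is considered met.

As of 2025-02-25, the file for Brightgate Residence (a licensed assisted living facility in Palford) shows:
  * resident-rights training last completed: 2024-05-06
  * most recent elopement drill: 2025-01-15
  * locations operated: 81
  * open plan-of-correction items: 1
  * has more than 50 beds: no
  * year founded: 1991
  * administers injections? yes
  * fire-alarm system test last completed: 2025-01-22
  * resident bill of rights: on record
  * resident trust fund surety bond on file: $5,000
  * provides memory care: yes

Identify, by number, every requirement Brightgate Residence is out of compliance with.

1. condition 'administers injections' holds; resident-rights training 295 days ago vs limit 270 → not met
2. resident bill of rights present → met
3. elopement drill 41 days ago vs limit 45 → met
4. condition 'has more than 50 beds' does not hold → requirement n/a → met
5. open plan-of-correction items 1 > 0 → not met
6. resident trust fund surety bond $5,000 < $60,000 → not met
7. condition 'provides memory care' holds; fire-alarm system test 34 days ago vs limit 30 → not met
Not met: 1, 5, 6, 7

1, 5, 6, 7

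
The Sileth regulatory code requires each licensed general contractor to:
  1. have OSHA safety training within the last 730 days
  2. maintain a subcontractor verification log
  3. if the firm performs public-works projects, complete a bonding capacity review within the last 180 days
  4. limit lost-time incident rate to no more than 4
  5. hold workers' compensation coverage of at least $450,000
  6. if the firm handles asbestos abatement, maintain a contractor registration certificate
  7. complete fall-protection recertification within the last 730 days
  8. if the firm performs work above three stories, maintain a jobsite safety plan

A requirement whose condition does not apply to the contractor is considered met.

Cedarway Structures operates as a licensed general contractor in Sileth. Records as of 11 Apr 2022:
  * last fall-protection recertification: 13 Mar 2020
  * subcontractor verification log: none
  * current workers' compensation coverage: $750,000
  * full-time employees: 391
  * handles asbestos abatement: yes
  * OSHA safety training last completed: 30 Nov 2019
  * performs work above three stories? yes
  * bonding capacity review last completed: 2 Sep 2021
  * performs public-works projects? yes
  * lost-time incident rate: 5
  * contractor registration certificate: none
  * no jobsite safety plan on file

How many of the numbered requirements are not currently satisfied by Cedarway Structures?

1. OSHA safety training 863 days ago vs limit 730 → not met
2. subcontractor verification log absent → not met
3. condition 'performs public-works projects' holds; bonding capacity review 221 days ago vs limit 180 → not met
4. lost-time incident rate 5 > 4 → not met
5. workers' compensation coverage $750,000 ≥ $450,000 → met
6. condition 'handles asbestos abatement' holds; contractor registration certificate absent → not met
7. fall-protection recertification 759 days ago vs limit 730 → not met
8. condition 'performs work above three stories' holds; jobsite safety plan absent → not met
Not met: 7 of 8

7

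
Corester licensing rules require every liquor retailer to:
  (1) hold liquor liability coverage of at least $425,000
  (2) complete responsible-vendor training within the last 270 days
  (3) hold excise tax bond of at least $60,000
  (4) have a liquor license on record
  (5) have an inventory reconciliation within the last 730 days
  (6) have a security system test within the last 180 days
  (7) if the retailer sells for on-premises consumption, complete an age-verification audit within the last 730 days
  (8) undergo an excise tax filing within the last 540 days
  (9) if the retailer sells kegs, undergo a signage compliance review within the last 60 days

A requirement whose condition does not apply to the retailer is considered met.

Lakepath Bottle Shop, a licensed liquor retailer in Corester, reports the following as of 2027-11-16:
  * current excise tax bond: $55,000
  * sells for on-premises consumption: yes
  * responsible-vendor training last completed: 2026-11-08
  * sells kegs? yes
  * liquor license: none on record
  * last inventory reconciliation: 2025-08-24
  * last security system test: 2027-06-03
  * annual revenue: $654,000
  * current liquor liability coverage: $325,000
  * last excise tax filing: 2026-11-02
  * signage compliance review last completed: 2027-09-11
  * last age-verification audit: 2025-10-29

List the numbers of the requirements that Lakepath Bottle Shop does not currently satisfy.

1. liquor liability coverage $325,000 < $425,000 → not met
2. responsible-vendor training 373 days ago vs limit 270 → not met
3. excise tax bond $55,000 < $60,000 → not met
4. liquor license absent → not met
5. inventory reconciliation 814 days ago vs limit 730 → not met
6. security system test 166 days ago vs limit 180 → met
7. condition 'sells for on-premises consumption' holds; age-verification audit 748 days ago vs limit 730 → not met
8. excise tax filing 379 days ago vs limit 540 → met
9. condition 'sells kegs' holds; signage compliance review 66 days ago vs limit 60 → not met
Not met: 1, 2, 3, 4, 5, 7, 9

1, 2, 3, 4, 5, 7, 9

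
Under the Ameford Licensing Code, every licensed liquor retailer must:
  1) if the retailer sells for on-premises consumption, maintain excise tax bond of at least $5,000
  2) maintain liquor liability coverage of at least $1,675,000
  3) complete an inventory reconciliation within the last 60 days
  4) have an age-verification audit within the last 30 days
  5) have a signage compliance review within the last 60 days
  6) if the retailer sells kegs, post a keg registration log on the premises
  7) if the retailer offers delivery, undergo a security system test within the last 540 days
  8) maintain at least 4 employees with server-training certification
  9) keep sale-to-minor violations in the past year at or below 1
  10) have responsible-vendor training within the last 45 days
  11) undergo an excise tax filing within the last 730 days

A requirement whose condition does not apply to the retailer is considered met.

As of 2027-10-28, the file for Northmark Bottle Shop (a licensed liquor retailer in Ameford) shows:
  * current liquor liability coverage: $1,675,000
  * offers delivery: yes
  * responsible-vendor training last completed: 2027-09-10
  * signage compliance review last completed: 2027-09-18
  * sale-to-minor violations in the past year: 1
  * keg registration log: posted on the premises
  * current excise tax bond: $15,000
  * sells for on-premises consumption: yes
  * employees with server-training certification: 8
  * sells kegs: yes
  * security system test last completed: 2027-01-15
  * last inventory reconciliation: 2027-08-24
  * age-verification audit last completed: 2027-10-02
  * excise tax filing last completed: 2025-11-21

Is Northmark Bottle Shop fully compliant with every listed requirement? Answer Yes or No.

1. condition 'sells for on-premises consumption' holds; excise tax bond $15,000 ≥ $5,000 → met
2. liquor liability coverage $1,675,000 ≥ $1,675,000 → met
3. inventory reconciliation 65 days ago vs limit 60 → not met
4. age-verification audit 26 days ago vs limit 30 → met
5. signage compliance review 40 days ago vs limit 60 → met
6. condition 'sells kegs' holds; keg registration log present → met
7. condition 'offers delivery' holds; security system test 286 days ago vs limit 540 → met
8. employees with server-training certification 8 ≥ 4 → met
9. sale-to-minor violations in the past year 1 ≤ 1 → met
10. responsible-vendor training 48 days ago vs limit 45 → not met
11. excise tax filing 706 days ago vs limit 730 → met
Not met: 3, 10

No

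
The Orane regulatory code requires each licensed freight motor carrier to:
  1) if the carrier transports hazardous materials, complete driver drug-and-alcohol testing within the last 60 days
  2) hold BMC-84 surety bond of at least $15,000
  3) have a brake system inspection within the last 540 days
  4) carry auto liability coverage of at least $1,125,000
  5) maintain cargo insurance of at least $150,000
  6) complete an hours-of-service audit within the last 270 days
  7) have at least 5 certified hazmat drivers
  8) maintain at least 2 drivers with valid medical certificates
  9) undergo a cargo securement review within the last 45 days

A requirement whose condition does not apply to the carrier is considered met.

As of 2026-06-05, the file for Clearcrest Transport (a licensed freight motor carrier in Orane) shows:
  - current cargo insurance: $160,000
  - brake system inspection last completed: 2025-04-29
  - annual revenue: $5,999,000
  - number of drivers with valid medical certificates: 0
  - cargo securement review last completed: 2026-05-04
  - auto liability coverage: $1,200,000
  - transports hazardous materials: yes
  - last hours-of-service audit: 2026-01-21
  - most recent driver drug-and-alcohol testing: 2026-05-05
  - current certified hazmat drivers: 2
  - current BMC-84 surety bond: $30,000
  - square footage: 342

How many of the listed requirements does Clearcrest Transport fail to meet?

1. condition 'transports hazardous materials' holds; driver drug-and-alcohol testing 31 days ago vs limit 60 → met
2. BMC-84 surety bond $30,000 ≥ $15,000 → met
3. brake system inspection 402 days ago vs limit 540 → met
4. auto liability coverage $1,200,000 ≥ $1,125,000 → met
5. cargo insurance $160,000 ≥ $150,000 → met
6. hours-of-service audit 135 days ago vs limit 270 → met
7. certified hazmat drivers 2 < 5 → not met
8. drivers with valid medical certificates 0 < 2 → not met
9. cargo securement review 32 days ago vs limit 45 → met
Not met: 2 of 9

2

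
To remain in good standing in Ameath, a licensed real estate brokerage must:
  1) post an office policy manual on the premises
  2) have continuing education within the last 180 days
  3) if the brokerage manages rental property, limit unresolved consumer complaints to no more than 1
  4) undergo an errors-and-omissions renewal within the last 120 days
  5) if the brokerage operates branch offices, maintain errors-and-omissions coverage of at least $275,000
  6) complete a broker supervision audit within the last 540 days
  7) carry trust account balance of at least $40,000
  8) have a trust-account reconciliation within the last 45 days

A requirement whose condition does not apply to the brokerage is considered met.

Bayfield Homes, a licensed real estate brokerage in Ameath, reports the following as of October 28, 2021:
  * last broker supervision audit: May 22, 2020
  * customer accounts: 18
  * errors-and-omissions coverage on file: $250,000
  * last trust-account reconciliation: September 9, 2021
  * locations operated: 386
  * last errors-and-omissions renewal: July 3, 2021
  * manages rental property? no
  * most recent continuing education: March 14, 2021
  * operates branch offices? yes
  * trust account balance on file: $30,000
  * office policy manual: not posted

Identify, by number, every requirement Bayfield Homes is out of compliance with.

1. office policy manual absent → not met
2. continuing education 228 days ago vs limit 180 → not met
3. condition 'manages rental property' does not hold → requirement n/a → met
4. errors-and-omissions renewal 117 days ago vs limit 120 → met
5. condition 'operates branch offices' holds; errors-and-omissions coverage $250,000 < $275,000 → not met
6. broker supervision audit 524 days ago vs limit 540 → met
7. trust account balance $30,000 < $40,000 → not met
8. trust-account reconciliation 49 days ago vs limit 45 → not met
Not met: 1, 2, 5, 7, 8

1, 2, 5, 7, 8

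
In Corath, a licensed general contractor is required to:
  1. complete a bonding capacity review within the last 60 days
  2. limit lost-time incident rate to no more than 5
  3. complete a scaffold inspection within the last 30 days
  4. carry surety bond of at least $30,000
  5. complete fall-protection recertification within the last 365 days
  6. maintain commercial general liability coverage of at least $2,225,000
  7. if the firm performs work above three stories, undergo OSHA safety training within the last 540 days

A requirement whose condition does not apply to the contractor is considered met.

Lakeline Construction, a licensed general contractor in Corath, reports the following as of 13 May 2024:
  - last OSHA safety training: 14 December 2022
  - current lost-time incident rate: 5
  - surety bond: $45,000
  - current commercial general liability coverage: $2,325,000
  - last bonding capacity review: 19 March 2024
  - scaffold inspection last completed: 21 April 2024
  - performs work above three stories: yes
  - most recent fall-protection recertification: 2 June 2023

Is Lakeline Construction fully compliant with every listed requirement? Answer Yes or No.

Yes

1. bonding capacity review 55 days ago vs limit 60 → met
2. lost-time incident rate 5 ≤ 5 → met
3. scaffold inspection 22 days ago vs limit 30 → met
4. surety bond $45,000 ≥ $30,000 → met
5. fall-protection recertification 346 days ago vs limit 365 → met
6. commercial general liability coverage $2,325,000 ≥ $2,225,000 → met
7. condition 'performs work above three stories' holds; OSHA safety training 516 days ago vs limit 540 → met
All met.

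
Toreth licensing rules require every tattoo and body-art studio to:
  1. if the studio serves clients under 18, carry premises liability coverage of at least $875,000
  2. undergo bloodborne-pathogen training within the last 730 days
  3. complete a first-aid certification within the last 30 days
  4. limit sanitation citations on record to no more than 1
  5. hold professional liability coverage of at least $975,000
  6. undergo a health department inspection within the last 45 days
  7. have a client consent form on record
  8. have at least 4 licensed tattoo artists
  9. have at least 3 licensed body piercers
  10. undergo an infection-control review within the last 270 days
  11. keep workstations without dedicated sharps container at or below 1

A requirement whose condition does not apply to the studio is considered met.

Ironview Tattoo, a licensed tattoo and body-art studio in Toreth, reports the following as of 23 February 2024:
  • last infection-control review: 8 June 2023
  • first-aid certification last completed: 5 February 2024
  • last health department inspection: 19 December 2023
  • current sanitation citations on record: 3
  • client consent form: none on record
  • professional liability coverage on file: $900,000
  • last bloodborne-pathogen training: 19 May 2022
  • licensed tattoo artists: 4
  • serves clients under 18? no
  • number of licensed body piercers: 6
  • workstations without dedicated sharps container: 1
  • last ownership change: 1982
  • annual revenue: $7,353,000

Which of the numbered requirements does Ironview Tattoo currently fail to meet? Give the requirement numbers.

1. condition 'serves clients under 18' does not hold → requirement n/a → met
2. bloodborne-pathogen training 645 days ago vs limit 730 → met
3. first-aid certification 18 days ago vs limit 30 → met
4. sanitation citations on record 3 > 1 → not met
5. professional liability coverage $900,000 < $975,000 → not met
6. health department inspection 66 days ago vs limit 45 → not met
7. client consent form absent → not met
8. licensed tattoo artists 4 ≥ 4 → met
9. licensed body piercers 6 ≥ 3 → met
10. infection-control review 260 days ago vs limit 270 → met
11. workstations without dedicated sharps container 1 ≤ 1 → met
Not met: 4, 5, 6, 7

4, 5, 6, 7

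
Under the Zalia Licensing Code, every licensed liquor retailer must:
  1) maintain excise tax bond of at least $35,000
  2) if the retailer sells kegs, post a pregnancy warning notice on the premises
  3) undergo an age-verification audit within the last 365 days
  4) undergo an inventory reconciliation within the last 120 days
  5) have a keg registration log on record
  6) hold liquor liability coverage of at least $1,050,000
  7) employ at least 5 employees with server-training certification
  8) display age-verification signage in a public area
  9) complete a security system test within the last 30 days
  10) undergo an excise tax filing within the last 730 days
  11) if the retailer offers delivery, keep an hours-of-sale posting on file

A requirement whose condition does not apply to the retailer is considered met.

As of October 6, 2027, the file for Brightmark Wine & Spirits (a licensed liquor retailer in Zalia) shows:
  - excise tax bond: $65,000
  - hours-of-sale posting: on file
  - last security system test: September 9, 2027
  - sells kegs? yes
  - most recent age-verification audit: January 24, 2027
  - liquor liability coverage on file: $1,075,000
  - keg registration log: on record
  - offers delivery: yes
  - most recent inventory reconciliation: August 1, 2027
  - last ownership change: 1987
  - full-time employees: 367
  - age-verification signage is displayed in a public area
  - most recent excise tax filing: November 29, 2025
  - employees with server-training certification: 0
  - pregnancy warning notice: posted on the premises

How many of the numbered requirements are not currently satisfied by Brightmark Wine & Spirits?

1. excise tax bond $65,000 ≥ $35,000 → met
2. condition 'sells kegs' holds; pregnancy warning notice present → met
3. age-verification audit 255 days ago vs limit 365 → met
4. inventory reconciliation 66 days ago vs limit 120 → met
5. keg registration log present → met
6. liquor liability coverage $1,075,000 ≥ $1,050,000 → met
7. employees with server-training certification 0 < 5 → not met
8. age-verification signage present → met
9. security system test 27 days ago vs limit 30 → met
10. excise tax filing 676 days ago vs limit 730 → met
11. condition 'offers delivery' holds; hours-of-sale posting present → met
Not met: 1 of 11

1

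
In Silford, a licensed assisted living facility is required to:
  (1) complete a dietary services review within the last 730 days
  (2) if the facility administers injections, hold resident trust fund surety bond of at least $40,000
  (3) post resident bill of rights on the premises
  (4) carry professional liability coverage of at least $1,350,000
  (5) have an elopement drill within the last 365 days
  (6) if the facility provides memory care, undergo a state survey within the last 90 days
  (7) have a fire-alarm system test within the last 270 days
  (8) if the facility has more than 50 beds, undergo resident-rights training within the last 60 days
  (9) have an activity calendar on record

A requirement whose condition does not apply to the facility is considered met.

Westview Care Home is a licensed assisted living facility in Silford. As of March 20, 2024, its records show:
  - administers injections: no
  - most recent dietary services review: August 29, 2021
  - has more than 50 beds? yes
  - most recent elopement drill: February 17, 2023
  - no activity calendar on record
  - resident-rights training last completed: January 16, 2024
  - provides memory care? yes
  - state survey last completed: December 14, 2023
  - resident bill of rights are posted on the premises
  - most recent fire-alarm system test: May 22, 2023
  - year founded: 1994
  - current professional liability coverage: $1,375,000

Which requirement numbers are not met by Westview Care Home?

1, 5, 6, 7, 8, 9

1. dietary services review 934 days ago vs limit 730 → not met
2. condition 'administers injections' does not hold → requirement n/a → met
3. resident bill of rights present → met
4. professional liability coverage $1,375,000 ≥ $1,350,000 → met
5. elopement drill 397 days ago vs limit 365 → not met
6. condition 'provides memory care' holds; state survey 97 days ago vs limit 90 → not met
7. fire-alarm system test 303 days ago vs limit 270 → not met
8. condition 'has more than 50 beds' holds; resident-rights training 64 days ago vs limit 60 → not met
9. activity calendar absent → not met
Not met: 1, 5, 6, 7, 8, 9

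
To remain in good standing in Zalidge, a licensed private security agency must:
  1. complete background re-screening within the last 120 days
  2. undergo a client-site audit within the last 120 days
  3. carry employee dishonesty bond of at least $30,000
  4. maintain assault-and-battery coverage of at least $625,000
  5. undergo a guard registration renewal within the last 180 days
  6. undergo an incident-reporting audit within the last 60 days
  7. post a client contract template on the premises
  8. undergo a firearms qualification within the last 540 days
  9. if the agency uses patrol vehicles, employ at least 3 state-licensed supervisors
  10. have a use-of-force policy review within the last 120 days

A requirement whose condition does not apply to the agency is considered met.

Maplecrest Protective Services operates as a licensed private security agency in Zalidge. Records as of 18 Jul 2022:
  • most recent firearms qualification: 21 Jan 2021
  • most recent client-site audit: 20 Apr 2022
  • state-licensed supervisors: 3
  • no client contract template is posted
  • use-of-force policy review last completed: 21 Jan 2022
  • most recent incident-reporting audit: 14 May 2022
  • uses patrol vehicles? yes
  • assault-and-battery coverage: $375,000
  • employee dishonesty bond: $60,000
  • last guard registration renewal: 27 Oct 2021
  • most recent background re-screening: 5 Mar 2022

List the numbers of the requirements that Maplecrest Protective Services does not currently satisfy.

1, 4, 5, 6, 7, 8, 10

1. background re-screening 135 days ago vs limit 120 → not met
2. client-site audit 89 days ago vs limit 120 → met
3. employee dishonesty bond $60,000 ≥ $30,000 → met
4. assault-and-battery coverage $375,000 < $625,000 → not met
5. guard registration renewal 264 days ago vs limit 180 → not met
6. incident-reporting audit 65 days ago vs limit 60 → not met
7. client contract template absent → not met
8. firearms qualification 543 days ago vs limit 540 → not met
9. condition 'uses patrol vehicles' holds; state-licensed supervisors 3 ≥ 3 → met
10. use-of-force policy review 178 days ago vs limit 120 → not met
Not met: 1, 4, 5, 6, 7, 8, 10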